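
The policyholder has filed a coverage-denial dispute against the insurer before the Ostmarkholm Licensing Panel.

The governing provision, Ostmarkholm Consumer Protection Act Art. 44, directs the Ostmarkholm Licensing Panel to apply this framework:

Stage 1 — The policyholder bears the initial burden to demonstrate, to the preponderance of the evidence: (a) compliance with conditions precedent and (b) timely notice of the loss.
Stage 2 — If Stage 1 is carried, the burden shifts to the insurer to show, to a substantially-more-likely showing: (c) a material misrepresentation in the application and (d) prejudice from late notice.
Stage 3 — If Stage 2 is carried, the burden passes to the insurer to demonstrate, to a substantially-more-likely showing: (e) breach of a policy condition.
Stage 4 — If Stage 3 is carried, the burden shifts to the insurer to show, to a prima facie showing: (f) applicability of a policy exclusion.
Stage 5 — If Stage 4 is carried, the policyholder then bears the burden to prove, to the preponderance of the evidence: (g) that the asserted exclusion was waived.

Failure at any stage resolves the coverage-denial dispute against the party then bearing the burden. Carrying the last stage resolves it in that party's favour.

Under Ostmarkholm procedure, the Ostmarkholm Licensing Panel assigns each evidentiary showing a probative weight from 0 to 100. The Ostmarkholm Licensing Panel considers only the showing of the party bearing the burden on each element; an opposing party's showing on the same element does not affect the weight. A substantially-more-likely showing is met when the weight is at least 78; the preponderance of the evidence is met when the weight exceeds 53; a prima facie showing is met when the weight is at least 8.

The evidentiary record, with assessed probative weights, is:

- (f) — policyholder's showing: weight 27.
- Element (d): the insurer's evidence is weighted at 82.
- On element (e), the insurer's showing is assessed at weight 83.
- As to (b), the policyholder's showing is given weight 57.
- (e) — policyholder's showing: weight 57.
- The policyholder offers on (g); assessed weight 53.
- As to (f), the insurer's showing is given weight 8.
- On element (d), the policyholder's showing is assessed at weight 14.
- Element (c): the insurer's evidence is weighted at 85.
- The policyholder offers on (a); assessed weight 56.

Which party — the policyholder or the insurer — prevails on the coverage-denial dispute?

Stage 1 (policyholder, the preponderance of the evidence, weight exceeds 53): (a) 56 > 53 — meets; (b) 57 > 53 — meets.
  The policyholder carries Stage 1; the insurer now bears the burden.
Stage 2 (insurer, a substantially-more-likely showing, weight is at least 78): (c) 85 ≥ 78 — meets; (d) 82 (policyholder's 14 disregarded) ≥ 78 — meets.
  Stage 2 is satisfied; the insurer continues to bear the burden.
Stage 3 (insurer, a substantially-more-likely showing, weight is at least 78): (e) 83 (policyholder's 57 disregarded) ≥ 78 — meets.
  Stage 3 is satisfied; the insurer continues to bear the burden.
Stage 4 (insurer, a prima facie showing, weight is at least 8): (f) 8 (policyholder's 27 disregarded) ≥ 8 — meets.
  All elements met. The burden passes to the policyholder.
Stage 5 (policyholder, the preponderance of the evidence, weight exceeds 53): (g) 53 ≤ 53 — fails.
  Not every element is met, so the policyholder fails to carry Stage 5.
So the insurer prevails.

insurer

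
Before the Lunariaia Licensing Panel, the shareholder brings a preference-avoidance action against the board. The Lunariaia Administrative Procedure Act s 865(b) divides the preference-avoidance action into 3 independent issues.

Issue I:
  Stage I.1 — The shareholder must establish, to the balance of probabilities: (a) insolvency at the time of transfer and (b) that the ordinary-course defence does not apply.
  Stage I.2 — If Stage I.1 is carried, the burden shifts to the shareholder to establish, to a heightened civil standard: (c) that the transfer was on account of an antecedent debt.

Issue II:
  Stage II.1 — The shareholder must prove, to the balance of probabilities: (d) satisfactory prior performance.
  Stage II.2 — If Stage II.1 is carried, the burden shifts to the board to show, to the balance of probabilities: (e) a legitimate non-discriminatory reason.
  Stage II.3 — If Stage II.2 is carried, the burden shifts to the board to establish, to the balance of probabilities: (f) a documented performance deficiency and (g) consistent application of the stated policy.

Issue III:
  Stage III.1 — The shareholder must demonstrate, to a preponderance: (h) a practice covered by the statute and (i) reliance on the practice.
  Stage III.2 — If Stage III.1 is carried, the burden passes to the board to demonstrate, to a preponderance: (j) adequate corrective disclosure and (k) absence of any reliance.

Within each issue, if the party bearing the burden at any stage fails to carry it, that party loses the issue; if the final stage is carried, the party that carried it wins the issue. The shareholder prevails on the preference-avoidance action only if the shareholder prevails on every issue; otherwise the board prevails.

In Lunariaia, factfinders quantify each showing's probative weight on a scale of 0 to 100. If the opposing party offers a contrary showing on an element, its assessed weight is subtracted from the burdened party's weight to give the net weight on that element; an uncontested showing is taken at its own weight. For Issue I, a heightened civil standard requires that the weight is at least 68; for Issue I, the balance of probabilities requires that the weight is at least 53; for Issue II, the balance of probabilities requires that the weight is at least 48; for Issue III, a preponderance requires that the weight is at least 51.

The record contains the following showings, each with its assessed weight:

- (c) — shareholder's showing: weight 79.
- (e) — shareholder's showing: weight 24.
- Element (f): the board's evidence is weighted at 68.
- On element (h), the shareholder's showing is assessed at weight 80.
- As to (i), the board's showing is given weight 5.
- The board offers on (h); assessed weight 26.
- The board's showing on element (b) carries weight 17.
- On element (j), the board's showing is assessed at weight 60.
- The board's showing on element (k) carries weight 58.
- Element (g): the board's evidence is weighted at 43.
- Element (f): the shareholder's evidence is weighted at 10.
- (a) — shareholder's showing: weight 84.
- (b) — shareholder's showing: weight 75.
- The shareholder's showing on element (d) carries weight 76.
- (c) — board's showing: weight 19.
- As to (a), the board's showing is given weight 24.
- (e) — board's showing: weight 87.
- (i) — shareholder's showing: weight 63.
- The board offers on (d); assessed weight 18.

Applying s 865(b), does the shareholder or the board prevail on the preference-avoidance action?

board

— Issue I —
Stage I.1 — burden on shareholder; standard: the balance of probabilities (weight is at least 53).
    (a): 84 − 24 = 60 ≥ 53 [met]
    (b): 75 − 17 = 58 ≥ 53 [met]
  Stage I.1 is satisfied; the shareholder continues to bear the burden.
Stage I.2 — burden on shareholder; standard: a heightened civil standard (weight is at least 68).
    (c): 79 − 19 = 60 < 68 [not met]
  The shareholder does not carry Stage I.2.
The analysis ends at Stage I.2; the board prevails on this issue.
— Issue II —
Stage II.1 (shareholder, the balance of probabilities, weight is at least 48): (d) net 76−18=58 ≥ 48 — meets.
  All elements met. The burden passes to the board.
Stage II.2 (board, the balance of probabilities, weight is at least 48): (e) net 87−24=63 ≥ 48 — meets.
  All elements met. The board retains the burden for Stage II.3.
Stage II.3 (board, the balance of probabilities, weight is at least 48): (f) net 68−10=58 ≥ 48 — meets; (g) 43 < 48 — fails.
  Stage II.3 not carried; the board fails its burden.
So the shareholder prevails on this issue.
— Issue III —
Stage III.1 (shareholder, a preponderance, weight is at least 51): (h) net 80−26=54 ≥ 51 — meets; (i) net 63−5=58 ≥ 51 — meets.
  The shareholder carries Stage III.1; the board now bears the burden.
Stage III.2 (board, a preponderance, weight is at least 51): (j) 60 ≥ 51 — meets; (k) 58 ≥ 51 — meets.
  The board carries the last stage.
With every stage satisfied, the board prevails on this issue.
Per-issue: Issue I → board; Issue II → shareholder; Issue III → board. The shareholder must prevail on every issue; overall, the board prevails.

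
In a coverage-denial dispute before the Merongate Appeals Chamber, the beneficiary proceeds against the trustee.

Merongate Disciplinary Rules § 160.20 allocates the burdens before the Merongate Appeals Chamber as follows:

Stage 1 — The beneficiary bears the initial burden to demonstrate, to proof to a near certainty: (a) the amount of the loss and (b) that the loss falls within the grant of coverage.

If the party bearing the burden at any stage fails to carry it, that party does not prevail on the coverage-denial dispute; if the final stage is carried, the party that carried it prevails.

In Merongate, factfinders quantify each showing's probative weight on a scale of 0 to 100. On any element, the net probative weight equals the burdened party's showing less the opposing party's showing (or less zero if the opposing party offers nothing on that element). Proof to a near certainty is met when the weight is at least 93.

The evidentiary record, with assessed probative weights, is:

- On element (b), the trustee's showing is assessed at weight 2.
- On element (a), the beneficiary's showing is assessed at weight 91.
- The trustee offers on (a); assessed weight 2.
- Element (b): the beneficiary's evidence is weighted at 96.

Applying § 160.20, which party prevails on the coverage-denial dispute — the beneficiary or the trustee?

trustee

Stage 1 — burden on beneficiary; standard: proof to a near certainty (weight is at least 93).
    (a): 91 − 2 = 89 < 93 [not met]
    (b): 96 − 2 = 94 ≥ 93 [met]
  Not every element is met, so the beneficiary fails to carry Stage 1.
So the trustee prevails.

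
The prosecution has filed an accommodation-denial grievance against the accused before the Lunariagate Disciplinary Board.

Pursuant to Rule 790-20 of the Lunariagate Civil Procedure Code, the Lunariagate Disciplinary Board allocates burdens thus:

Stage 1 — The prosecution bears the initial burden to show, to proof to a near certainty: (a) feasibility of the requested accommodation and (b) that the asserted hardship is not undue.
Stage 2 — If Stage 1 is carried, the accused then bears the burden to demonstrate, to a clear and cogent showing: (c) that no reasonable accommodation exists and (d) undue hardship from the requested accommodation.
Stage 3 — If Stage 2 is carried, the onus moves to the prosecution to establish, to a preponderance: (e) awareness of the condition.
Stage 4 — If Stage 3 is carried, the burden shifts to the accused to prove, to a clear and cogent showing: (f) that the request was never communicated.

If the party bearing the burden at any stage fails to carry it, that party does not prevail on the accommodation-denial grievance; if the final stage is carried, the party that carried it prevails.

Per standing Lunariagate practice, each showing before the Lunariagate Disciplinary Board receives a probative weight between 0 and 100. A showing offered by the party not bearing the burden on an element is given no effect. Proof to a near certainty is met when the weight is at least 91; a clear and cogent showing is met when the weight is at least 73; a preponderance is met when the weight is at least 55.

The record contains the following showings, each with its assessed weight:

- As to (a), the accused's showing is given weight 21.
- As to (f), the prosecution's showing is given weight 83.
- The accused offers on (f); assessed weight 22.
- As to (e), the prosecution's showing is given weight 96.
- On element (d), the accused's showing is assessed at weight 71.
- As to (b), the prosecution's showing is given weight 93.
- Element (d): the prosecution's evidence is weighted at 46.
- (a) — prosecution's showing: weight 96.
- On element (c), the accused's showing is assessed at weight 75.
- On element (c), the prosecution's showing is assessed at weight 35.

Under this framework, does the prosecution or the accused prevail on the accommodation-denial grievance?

prosecution

At Stage 1 the prosecution must meet proof to a near certainty (weight is at least 91): on (a) the weight is 96 (the accused's 21 is given no effect), which does reach 91, so (a) meets the standard; on (b) the weight is 93, which does reach 91, so (b) meets the standard.
  Stage 1 carried; the burden shifts to the accused.
At Stage 2 the accused must meet a clear and cogent showing (weight is at least 73): on (c) the weight is 75 (the prosecution's 35 is given no effect), which does reach 73, so (c) meets the standard; on (d) the weight is 71 (the prosecution's 46 is given no effect), < 73, so (d) does not meet the standard.
  Not every element is met, so the accused fails to carry Stage 2.
The prosecution prevails.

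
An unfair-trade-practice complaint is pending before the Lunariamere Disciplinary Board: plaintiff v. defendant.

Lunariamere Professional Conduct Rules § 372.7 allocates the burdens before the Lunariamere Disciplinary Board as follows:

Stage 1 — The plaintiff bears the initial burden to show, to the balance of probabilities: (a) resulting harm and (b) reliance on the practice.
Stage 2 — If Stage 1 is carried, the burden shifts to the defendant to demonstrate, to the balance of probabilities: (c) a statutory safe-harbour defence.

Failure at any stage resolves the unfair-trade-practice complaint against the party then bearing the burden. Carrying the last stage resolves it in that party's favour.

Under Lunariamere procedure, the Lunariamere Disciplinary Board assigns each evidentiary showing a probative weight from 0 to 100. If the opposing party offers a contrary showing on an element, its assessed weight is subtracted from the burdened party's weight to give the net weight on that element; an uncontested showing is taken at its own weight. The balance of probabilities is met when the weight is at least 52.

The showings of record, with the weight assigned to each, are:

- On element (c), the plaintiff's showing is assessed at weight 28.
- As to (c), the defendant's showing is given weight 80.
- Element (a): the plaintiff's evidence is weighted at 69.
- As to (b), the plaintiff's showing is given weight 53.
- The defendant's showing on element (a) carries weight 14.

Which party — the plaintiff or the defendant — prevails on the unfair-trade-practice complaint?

defendant

At Stage 1 the plaintiff must meet the balance of probabilities (weight is at least 52): on (a) the weight is 69 less the opposing 14 gives net 55, ≥ 52, so (a) meets the standard; on (b) the weight is 53, which does reach 52, so (b) meets the standard.
  Stage 1 is satisfied; the onus moves to the defendant.
At Stage 2 the defendant must meet the balance of probabilities (weight is at least 52): on (c) the weight is 80 less the opposing 28 gives net 52, which does reach 52, so (c) meets the standard.
  The defendant carries the last stage.
All stages carried — the defendant prevails.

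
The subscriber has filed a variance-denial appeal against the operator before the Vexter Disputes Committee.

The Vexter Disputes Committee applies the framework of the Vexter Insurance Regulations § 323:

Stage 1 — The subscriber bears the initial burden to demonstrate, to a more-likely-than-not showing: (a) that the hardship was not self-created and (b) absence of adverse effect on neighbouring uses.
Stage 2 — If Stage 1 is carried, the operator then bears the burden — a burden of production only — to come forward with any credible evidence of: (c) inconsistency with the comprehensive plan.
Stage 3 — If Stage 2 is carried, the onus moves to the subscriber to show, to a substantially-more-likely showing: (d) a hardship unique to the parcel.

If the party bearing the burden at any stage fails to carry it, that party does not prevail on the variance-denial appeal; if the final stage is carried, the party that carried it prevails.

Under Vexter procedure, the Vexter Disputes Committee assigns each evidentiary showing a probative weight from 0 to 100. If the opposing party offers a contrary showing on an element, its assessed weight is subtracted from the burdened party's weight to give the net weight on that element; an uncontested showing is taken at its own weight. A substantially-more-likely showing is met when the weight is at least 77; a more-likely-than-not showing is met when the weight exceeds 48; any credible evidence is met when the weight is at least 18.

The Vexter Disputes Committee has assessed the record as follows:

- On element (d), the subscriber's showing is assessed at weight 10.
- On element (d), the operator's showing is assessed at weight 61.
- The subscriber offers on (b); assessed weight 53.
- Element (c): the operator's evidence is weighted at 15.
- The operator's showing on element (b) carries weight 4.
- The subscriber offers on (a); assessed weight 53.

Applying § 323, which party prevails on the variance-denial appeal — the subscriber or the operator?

Stage 1 (subscriber, a more-likely-than-not showing, weight exceeds 48): (a) 53 > 48 — meets; (b) net 53−4=49 > 48 — meets.
  Stage 1 is satisfied; the onus moves to the operator.
Stage 2 (operator, any credible evidence, weight is at least 18): (c) 15 < 18 — fails.
  Stage 2 not carried; the operator fails its burden.
So the subscriber prevails.

subscriber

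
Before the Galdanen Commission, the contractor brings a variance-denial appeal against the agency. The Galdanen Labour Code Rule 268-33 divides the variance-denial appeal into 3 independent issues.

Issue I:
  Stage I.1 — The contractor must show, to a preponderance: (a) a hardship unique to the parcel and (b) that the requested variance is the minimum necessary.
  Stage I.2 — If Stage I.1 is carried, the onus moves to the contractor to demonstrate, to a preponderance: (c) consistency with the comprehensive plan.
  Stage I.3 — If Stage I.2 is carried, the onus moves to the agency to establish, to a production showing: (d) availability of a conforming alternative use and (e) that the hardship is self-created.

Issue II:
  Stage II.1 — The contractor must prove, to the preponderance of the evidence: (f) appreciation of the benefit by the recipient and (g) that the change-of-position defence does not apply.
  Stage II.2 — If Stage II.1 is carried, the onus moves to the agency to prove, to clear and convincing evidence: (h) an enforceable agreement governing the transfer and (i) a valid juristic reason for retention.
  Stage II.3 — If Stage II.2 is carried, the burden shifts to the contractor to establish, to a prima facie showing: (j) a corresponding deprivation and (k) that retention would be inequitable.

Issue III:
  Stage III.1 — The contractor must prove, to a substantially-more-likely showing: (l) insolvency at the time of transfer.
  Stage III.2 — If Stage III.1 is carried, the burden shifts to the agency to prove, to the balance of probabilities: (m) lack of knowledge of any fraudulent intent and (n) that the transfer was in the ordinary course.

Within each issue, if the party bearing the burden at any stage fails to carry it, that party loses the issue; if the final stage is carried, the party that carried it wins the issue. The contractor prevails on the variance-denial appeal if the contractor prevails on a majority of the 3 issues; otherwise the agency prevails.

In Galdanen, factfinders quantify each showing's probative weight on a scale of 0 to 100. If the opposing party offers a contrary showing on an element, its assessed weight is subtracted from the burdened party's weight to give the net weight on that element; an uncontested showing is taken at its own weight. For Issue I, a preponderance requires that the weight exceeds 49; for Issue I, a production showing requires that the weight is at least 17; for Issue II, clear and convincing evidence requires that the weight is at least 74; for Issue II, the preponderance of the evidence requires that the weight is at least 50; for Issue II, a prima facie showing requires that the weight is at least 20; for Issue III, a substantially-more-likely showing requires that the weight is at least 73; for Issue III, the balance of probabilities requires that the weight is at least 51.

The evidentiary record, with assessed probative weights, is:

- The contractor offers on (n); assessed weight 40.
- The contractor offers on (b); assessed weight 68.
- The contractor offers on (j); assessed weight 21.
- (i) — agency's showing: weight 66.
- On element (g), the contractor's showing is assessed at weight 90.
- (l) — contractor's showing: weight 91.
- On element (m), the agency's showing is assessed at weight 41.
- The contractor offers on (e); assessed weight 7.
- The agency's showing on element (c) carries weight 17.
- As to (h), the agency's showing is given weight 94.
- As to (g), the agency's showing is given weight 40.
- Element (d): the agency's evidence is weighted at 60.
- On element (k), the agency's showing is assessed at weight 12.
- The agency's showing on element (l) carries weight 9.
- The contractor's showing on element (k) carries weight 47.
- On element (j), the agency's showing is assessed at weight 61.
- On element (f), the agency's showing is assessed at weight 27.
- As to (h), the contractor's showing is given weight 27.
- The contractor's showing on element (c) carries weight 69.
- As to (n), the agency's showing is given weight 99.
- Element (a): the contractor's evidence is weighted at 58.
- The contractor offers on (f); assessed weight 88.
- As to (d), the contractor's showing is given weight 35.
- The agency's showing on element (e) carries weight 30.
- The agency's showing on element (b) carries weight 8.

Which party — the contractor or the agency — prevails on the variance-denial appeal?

— Issue I —
Stage I.1 (contractor, a preponderance, weight exceeds 49): (a) 58 > 49 — meets; (b) net 68−8=60 > 49 — meets.
  Stage I.1 carried; the burden remains with the contractor.
Stage I.2 (contractor, a preponderance, weight exceeds 49): (c) net 69−17=52 > 49 — meets.
  Stage I.2 carried; the burden shifts to the agency.
Stage I.3 (agency, a production showing, weight is at least 17): (d) net 60−35=25 ≥ 17 — meets; (e) net 30−7=23 ≥ 17 — meets.
  Stage I.3 carried; the final stage is satisfied.
Every stage carried; the agency prevails on this issue.
— Issue II —
At Stage II.1 the contractor must meet the preponderance of the evidence (weight is at least 50): on (f) the weight is 88 less the opposing 27 gives net 61, ≥ 50, so (f) meets the standard; on (g) the weight is 90 less the opposing 40 gives net 50, which does reach 50, so (g) meets the standard.
  Stage II.1 carried; the burden shifts to the agency.
At Stage II.2 the agency must meet clear and convincing evidence (weight is at least 74): on (h) the weight is 94 less the opposing 27 gives net 67, which does not reach 74, so (h) does not meet the standard; on (i) the weight is 66, which does not reach 74, so (i) does not meet the standard.
  The agency does not carry Stage II.2.
So the contractor prevails on this issue.
— Issue III —
At Stage III.1 the contractor must meet a substantially-more-likely showing (weight is at least 73): on (l) the weight is 91 less the opposing 9 gives net 82, which does reach 73, so (l) meets the standard.
  Stage III.1 is satisfied; the onus moves to the agency.
At Stage III.2 the agency must meet the balance of probabilities (weight is at least 51): on (m) the weight is 41, < 51, so (m) does not meet the standard; on (n) the weight is 99 less the opposing 40 gives net 59, which does reach 51, so (n) meets the standard.
  Stage III.2 not carried; the agency fails its burden.
So the contractor prevails on this issue.
Per-issue: Issue I → agency; Issue II → contractor; Issue III → contractor. The contractor must prevail on a majority of issues; overall, the contractor prevails.

contractor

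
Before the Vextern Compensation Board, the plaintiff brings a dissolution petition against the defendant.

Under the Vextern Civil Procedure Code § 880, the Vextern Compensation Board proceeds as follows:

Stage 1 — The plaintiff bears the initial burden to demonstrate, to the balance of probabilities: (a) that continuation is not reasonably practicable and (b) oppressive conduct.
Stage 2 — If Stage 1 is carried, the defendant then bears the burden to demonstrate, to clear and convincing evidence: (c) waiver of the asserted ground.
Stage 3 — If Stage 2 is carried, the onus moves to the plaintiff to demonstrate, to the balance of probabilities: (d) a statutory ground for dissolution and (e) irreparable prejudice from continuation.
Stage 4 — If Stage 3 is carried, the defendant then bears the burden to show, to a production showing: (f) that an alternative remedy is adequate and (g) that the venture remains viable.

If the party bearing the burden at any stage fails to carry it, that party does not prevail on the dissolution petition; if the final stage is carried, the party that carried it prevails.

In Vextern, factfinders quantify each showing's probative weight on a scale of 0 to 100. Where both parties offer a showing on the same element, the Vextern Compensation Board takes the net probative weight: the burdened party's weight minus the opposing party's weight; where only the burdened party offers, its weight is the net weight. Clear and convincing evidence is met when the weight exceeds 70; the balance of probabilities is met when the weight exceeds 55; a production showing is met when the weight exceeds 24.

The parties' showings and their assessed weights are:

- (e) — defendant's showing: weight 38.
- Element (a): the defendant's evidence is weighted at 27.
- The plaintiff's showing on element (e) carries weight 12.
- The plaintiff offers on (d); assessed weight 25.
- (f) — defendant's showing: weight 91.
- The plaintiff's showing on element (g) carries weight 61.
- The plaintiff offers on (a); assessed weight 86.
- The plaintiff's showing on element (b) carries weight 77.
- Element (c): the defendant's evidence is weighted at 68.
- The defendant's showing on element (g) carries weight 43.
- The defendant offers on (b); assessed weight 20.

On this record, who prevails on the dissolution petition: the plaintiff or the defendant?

plaintiff

At Stage 1 the plaintiff must meet the balance of probabilities (weight exceeds 55): on (a) the weight is 86 less the opposing 27 gives net 59, which does exceed 55, so (a) meets the standard; on (b) the weight is 77 less the opposing 20 gives net 57, which does exceed 55, so (b) meets the standard.
  Stage 1 carried; the burden shifts to the defendant.
At Stage 2 the defendant must meet clear and convincing evidence (weight exceeds 70): on (c) the weight is 68, which does not exceed 70, so (c) does not meet the standard.
  The defendant does not carry Stage 2.
So the plaintiff prevails.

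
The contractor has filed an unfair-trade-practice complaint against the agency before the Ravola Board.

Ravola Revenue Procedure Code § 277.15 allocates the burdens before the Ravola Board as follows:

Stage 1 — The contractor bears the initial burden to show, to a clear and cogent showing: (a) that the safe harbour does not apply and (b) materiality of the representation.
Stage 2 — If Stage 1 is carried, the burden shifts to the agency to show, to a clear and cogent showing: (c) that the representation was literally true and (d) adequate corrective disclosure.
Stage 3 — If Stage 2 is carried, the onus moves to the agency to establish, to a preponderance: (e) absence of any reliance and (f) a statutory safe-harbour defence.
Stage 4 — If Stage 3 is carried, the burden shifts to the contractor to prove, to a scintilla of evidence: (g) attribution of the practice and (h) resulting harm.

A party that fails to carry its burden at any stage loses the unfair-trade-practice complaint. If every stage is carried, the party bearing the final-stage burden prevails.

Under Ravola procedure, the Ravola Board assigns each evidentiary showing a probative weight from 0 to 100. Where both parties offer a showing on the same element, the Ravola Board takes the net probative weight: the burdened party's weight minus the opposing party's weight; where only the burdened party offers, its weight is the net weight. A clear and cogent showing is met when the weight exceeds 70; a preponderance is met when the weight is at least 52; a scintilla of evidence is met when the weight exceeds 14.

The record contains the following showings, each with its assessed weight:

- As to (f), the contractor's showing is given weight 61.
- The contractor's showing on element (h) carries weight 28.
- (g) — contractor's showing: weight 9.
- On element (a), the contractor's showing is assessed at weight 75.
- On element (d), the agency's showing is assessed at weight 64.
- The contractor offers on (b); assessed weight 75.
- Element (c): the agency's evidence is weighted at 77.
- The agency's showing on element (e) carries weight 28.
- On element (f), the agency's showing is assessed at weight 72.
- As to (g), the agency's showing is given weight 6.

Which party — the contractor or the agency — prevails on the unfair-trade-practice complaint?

At Stage 1 the contractor must meet a clear and cogent showing (weight exceeds 70): on (a) the weight is 75, which does exceed 70, so (a) meets the standard; on (b) the weight is 75, > 70, so (b) meets the standard.
  Stage 1 carried; the burden shifts to the agency.
At Stage 2 the agency must meet a clear and cogent showing (weight exceeds 70): on (c) the weight is 77, which does exceed 70, so (c) meets the standard; on (d) the weight is 64, which does not exceed 70, so (d) does not meet the standard.
  Stage 2 not carried; the agency fails its burden.
The contractor prevails.

contractor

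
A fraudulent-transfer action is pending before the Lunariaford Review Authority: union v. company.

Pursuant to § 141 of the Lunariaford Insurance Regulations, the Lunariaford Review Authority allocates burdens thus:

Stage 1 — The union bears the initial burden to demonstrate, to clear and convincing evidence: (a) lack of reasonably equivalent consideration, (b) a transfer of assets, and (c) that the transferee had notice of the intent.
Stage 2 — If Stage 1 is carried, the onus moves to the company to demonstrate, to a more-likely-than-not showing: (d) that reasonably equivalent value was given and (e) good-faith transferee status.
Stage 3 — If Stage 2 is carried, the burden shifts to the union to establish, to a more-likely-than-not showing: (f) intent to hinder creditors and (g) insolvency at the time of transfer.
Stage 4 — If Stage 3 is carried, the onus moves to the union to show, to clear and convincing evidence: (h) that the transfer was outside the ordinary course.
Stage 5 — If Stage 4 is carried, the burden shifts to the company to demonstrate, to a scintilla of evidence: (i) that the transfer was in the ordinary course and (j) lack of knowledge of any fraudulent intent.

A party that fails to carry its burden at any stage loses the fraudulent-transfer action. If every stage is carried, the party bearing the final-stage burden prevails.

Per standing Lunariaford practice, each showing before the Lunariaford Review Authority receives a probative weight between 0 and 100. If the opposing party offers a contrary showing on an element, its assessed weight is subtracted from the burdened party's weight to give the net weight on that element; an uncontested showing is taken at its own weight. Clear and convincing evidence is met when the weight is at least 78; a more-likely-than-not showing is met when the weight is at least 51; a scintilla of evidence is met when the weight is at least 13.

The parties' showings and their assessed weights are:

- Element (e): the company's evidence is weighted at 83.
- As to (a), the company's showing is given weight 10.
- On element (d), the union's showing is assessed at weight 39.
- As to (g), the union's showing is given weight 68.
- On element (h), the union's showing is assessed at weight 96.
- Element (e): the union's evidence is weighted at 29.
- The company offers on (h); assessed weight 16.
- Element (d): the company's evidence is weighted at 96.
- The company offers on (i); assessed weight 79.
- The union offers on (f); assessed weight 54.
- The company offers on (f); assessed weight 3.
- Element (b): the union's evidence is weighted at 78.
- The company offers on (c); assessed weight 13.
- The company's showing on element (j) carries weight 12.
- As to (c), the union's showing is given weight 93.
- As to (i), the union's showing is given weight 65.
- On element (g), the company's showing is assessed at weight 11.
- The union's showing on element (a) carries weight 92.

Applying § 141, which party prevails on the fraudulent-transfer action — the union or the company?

Stage 1 (union, clear and convincing evidence, weight is at least 78): (a) net 92−10=82 ≥ 78 — meets; (b) 78 ≥ 78 — meets; (c) net 93−13=80 ≥ 78 — meets.
  Stage 1 carried; the burden shifts to the company.
Stage 2 (company, a more-likely-than-not showing, weight is at least 51): (d) net 96−39=57 ≥ 51 — meets; (e) net 83−29=54 ≥ 51 — meets.
  The company carries Stage 2; the union now bears the burden.
Stage 3 (union, a more-likely-than-not showing, weight is at least 51): (f) net 54−3=51 ≥ 51 — meets; (g) net 68−11=57 ≥ 51 — meets.
  All elements met. The union retains the burden for Stage 4.
Stage 4 (union, clear and convincing evidence, weight is at least 78): (h) net 96−16=80 ≥ 78 — meets.
  Stage 4 carried; the burden shifts to the company.
Stage 5 (company, a scintilla of evidence, weight is at least 13): (i) net 79−65=14 ≥ 13 — meets; (j) 12 < 13 — fails.
  Stage 5 not carried; the company fails its burden.
So the union prevails.

union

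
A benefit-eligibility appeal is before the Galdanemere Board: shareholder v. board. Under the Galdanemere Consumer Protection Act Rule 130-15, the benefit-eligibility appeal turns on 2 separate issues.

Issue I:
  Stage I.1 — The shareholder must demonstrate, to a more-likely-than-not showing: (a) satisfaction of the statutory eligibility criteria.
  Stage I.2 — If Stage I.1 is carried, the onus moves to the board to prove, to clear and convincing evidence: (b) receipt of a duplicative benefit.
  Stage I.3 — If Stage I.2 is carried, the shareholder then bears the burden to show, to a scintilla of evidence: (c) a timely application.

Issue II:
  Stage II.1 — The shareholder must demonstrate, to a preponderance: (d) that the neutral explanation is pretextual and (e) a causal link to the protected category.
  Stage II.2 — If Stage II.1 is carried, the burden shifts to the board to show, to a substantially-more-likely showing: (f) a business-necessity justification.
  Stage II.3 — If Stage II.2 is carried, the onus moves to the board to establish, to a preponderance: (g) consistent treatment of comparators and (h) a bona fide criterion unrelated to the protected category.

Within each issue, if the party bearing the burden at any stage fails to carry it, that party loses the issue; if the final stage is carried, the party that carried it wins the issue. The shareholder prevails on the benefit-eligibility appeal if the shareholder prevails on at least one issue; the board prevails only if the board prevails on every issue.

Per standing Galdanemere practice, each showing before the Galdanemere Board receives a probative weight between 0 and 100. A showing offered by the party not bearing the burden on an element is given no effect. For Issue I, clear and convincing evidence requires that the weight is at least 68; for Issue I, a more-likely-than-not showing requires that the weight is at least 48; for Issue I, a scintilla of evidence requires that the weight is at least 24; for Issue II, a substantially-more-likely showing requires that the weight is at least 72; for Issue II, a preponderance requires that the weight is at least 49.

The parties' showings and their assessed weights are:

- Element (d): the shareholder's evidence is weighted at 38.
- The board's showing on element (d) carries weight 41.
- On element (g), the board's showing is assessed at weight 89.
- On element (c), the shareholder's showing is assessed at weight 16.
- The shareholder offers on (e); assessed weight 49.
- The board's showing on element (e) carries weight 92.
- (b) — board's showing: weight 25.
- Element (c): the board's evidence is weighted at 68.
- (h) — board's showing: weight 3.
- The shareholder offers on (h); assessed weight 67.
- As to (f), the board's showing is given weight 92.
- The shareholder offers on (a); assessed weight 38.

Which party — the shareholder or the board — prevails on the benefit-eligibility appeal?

board

— Issue I —
Stage I.1 (shareholder, a more-likely-than-not showing, weight is at least 48): (a) 38 < 48 — fails.
  Stage I.1 not carried; the shareholder fails its burden.
The analysis ends at Stage I.1; the board prevails on this issue.
— Issue II —
Stage II.1 — burden on shareholder; standard: a preponderance (weight is at least 49).
    (d): 38 (board's 41 disregarded) < 49 [not met]
    (e): 49 (board's 92 disregarded) ≥ 49 [met]
  Stage II.1 not carried; the shareholder fails its burden.
The analysis ends at Stage II.1; the board prevails on this issue.
Per-issue: Issue I → board; Issue II → board. The shareholder must prevail on at least one issue; overall, the board prevails.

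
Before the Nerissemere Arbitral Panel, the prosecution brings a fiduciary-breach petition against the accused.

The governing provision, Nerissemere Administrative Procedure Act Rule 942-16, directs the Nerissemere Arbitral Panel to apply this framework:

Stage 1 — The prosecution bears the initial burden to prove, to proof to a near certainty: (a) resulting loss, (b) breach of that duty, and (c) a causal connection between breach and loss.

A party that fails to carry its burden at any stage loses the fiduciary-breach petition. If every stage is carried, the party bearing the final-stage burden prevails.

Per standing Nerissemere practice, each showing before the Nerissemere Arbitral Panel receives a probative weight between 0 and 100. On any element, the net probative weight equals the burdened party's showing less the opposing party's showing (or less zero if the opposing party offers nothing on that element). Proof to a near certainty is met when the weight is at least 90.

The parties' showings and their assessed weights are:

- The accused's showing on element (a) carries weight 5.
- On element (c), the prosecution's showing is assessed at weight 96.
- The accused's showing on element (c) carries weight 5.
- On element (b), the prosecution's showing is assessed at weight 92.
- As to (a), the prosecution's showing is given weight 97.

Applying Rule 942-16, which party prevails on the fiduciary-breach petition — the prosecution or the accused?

At Stage 1 the prosecution must meet proof to a near certainty (weight is at least 90): on (a) the weight is 97 less the opposing 5 gives net 92, ≥ 90, so (a) meets the standard; on (b) the weight is 92, which does reach 90, so (b) meets the standard; on (c) the weight is 96 less the opposing 5 gives net 91, which does reach 90, so (c) meets the standard.
  Stage 1 carried; the final stage is satisfied.
Every stage carried; the prosecution prevails.

prosecution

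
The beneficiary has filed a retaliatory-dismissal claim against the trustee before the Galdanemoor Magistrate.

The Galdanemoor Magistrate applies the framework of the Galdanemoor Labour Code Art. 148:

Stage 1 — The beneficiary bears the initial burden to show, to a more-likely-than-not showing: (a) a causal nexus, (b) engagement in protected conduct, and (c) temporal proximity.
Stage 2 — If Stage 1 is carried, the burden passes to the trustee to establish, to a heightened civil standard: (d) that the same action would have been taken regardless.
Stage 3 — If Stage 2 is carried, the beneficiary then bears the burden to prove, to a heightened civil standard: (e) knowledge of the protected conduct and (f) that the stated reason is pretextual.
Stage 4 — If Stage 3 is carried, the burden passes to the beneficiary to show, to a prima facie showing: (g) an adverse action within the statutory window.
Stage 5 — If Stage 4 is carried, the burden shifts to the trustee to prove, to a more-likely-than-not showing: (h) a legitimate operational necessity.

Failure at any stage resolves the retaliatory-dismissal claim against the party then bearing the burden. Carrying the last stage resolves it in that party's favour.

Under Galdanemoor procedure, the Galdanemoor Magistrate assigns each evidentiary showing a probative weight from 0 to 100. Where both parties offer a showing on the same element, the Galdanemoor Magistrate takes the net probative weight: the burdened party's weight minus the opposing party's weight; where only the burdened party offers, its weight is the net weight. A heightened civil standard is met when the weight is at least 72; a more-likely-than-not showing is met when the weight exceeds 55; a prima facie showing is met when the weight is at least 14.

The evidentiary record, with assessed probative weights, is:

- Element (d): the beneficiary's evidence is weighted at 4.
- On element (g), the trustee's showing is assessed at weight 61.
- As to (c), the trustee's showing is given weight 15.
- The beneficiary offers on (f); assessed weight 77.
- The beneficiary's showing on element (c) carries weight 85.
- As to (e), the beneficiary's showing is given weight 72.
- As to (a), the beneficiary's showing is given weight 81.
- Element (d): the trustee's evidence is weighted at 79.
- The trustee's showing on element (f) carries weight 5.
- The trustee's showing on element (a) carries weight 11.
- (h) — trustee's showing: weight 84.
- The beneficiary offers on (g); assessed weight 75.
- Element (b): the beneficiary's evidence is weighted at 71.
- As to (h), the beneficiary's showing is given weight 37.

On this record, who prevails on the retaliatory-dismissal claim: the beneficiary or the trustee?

beneficiary

At Stage 1 the beneficiary must meet a more-likely-than-not showing (weight exceeds 55): on (a) the weight is 81 less the opposing 11 gives net 70, > 55, so (a) meets the standard; on (b) the weight is 71, > 55, so (b) meets the standard; on (c) the weight is 85 less the opposing 15 gives net 70, > 55, so (c) meets the standard.
  Stage 1 carried; the burden shifts to the trustee.
At Stage 2 the trustee must meet a heightened civil standard (weight is at least 72): on (d) the weight is 79 less the opposing 4 gives net 75, which does reach 72, so (d) meets the standard.
  All elements met. The burden passes to the beneficiary.
At Stage 3 the beneficiary must meet a heightened civil standard (weight is at least 72): on (e) the weight is 72, which does reach 72, so (e) meets the standard; on (f) the weight is 77 less the opposing 5 gives net 72, which does reach 72, so (f) meets the standard.
  Stage 3 carried; the burden remains with the beneficiary.
At Stage 4 the beneficiary must meet a prima facie showing (weight is at least 14): on (g) the weight is 75 less the opposing 61 gives net 14, which does reach 14, so (g) meets the standard.
  The beneficiary carries Stage 4; the trustee now bears the burden.
At Stage 5 the trustee must meet a more-likely-than-not showing (weight exceeds 55): on (h) the weight is 84 less the opposing 37 gives net 47, which does not exceed 55, so (h) does not meet the standard.
  Not every element is met, so the trustee fails to carry Stage 5.
The analysis ends at Stage 5; the beneficiary prevails.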